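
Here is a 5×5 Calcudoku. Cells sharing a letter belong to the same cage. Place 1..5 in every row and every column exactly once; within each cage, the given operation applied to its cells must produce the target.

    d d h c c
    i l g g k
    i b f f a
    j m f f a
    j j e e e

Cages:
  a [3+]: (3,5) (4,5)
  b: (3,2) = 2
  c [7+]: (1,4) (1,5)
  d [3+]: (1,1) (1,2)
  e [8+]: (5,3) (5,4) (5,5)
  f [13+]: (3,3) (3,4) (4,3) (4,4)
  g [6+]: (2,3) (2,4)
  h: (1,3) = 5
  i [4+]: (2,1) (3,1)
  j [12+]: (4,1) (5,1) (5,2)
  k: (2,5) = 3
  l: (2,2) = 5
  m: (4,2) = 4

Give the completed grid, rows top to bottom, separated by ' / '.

2 1 5 3 4 / 1 5 2 4 3 / 3 2 4 5 1 / 5 4 3 1 2 / 4 3 1 2 5

Cage h is a single given cell; hence (1,3) = 5.
Cage l is a single given cell; hence (2,2) = 5.
Cage k is given; hence (2,5) = 3.
Cage b is a single given cell, so (3,2) = 2.
2 is placed in row 3, which forces (3,5) = 1.
Cage m is a single given cell; hence (4,2) = 4.
1 is placed in column 5, leaving (4,5) = 2.
Column 2 already has 4, so (5,2) = 3.
Cage d's pair has sum 3; hence (1,1) = 2.
Column 2 now contains 2, which forces (1,2) = 1.
Cage c needs two cells with sum 7; hence (1,4) = 3.
2 is placed in column 5; hence (1,5) = 4.
3 is placed in row 2, leaving (2,1) = 1.
1 is placed in row 3, leaving (3,1) = 3.
Row 3 already has 3; hence (3,3) = 4.
Row 3 now contains 4; hence (3,4) = 5.
Cage j has sum 12; hence (4,1) = 5.
Column 4 now contains 5, which forces (4,4) = 1.
Cage j needs sum 12, which forces (5,1) = 4.
Column 4 already has 1, so (5,4) = 2.
Cage e has sum 8; hence (5,5) = 5.
4 is placed in column 3, so (2,3) = 2.
2 is placed in column 4, which forces (2,4) = 4.
1 is placed in row 4, so (4,3) = 3.
Row 5 already has 2; hence (5,3) = 1.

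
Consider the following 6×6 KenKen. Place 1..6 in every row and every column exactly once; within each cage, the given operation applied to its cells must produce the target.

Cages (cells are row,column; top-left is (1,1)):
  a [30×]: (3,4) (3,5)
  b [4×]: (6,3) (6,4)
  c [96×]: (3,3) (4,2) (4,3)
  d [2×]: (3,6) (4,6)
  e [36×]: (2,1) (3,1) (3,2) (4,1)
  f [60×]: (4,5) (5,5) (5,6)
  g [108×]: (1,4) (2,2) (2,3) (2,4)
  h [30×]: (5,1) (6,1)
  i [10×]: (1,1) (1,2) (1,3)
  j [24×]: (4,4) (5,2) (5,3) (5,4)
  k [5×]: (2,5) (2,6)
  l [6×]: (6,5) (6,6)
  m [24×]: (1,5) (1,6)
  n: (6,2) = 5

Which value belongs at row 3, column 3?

4

Cage c has product 96, which forces (3,3) = 4.
Cage c has product 96, so (4,2) = 4.
Cage c needs product 96, which forces (4,3) = 6.
N is a freebie, which forces (6,2) = 5.
4 is placed in column 3, so (6,3) = 1.
1 is placed in row 6, leaving (6,4) = 4.
Cage j has product 24; hence (4,4) = 2.
2 is placed in row 4, which forces (4,6) = 1.
Cage h needs two cells with product 30, leaving (5,1) = 5.
Cage j needs product 24, which forces (5,3) = 2.
Row 6 now contains 5; hence (6,1) = 6.
Column 3 already has 2, so (1,3) = 5.
Column 3 already has 2; hence (2,3) = 3.
The two cells of cage k must have product 5, so (2,5) = 1.
Column 6 now contains 1, leaving (2,6) = 5.
Column 6 now contains 1, which forces (3,6) = 2.
1 is placed in row 4, leaving (4,1) = 3.
Cage f has product 60, leaving (4,5) = 5.
2 is placed in column 6, which forces (6,6) = 3.
Cage g needs product 108, which forces (1,4) = 3.
Cage g needs product 108, which forces (2,2) = 2.
Row 2 already has 1, so (2,4) = 6.
2 is placed in row 3, which forces (3,1) = 1.
Cage a needs two cells with product 30, leaving (3,4) = 5.
Column 5 now contains 5; hence (3,5) = 6.
Column 4 now contains 6; hence (5,4) = 1.
Cage f needs product 60, so (5,5) = 3.
Column 6 now contains 3; hence (5,6) = 4.
Row 6 already has 3, which forces (6,5) = 2.
Column 1 now contains 1, leaving (1,1) = 2.
Column 2 already has 2, which forces (1,2) = 1.
Column 5 already has 6; hence (1,5) = 4.
Column 6 now contains 4, so (1,6) = 6.
Row 2 already has 2, leaving (2,1) = 4.
Row 3 now contains 6; hence (3,2) = 3.
Row 5 already has 1; hence (5,2) = 6.
Completed grid: 2 1 5 3 4 6 / 4 2 3 6 1 5 / 1 3 4 5 6 2 / 3 4 6 2 5 1 / 5 6 2 1 3 4 / 6 5 1 4 2 3.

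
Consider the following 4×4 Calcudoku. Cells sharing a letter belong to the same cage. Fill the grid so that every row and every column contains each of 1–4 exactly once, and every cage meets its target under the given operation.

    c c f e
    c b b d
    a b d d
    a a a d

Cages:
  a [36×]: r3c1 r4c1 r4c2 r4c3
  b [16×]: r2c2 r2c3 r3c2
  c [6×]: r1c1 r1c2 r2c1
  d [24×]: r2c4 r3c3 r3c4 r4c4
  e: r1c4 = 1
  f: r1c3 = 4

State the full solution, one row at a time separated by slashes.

Cage f is given, so r1c3 = 4.
Cage e is given, which forces r1c4 = 1.
Column 3 now contains 4, leaving r2c3 = 2.
Cage a needs product 36, leaving r3c1 = 3.
3 is placed in row 3, so r3c3 = 1.
1 is placed in column 3, which forces r4c3 = 3.
Column 1 now contains 3; hence r1c1 = 2.
Cage c has product 6, so r1c2 = 3.
Column 1 now contains 3, leaving r2c1 = 1.
The 3 cells of cage b must have product 16, which forces r2c2 = 4.
Cage d has product 24, leaving r2c4 = 3.
The 3 cells of cage b must have product 16, leaving r3c2 = 2.
Row 3 now contains 2, which forces r3c4 = 4.
Column 1 already has 1, so r4c1 = 4.
Column 2 now contains 4, leaving r4c2 = 1.
4 is placed in column 4, which forces r4c4 = 2.

2 3 4 1 / 1 4 2 3 / 3 2 1 4 / 4 1 3 2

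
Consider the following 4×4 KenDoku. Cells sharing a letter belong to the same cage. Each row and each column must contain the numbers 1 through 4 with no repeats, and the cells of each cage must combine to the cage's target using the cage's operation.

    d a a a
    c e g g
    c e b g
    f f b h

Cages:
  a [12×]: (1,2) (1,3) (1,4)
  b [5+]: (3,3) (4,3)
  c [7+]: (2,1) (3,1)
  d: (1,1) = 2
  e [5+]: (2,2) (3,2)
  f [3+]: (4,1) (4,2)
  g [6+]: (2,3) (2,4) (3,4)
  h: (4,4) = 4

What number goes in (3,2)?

1

D is a freebie, which forces (1,1) = 2.
Column 1 now contains 2; hence (4,1) = 1.
Row 4 already has 1, so (4,2) = 2.
Cage h is a single given cell, so (4,4) = 4.
The two cells of cage b must have sum 5; hence (3,3) = 2.
4 is placed in row 4, which forces (4,3) = 3.
Column 3 now contains 3, leaving (2,3) = 1.
Cage g has sum 6; hence (2,4) = 2.
Cage g needs sum 6, leaving (3,4) = 3.
The 3 cells of cage a must have product 12, which forces (1,2) = 3.
Column 3 now contains 1, leaving (1,3) = 4.
Column 4 already has 3, leaving (1,4) = 1.
Cage c's pair has sum 7; hence (2,1) = 3.
1 is placed in row 2; hence (2,2) = 4.
Row 3 already has 3, which forces (3,1) = 4.
The two cells of cage e must have sum 5; hence (3,2) = 1.
Completed grid: 2 3 4 1 / 3 4 1 2 / 4 1 2 3 / 1 2 3 4.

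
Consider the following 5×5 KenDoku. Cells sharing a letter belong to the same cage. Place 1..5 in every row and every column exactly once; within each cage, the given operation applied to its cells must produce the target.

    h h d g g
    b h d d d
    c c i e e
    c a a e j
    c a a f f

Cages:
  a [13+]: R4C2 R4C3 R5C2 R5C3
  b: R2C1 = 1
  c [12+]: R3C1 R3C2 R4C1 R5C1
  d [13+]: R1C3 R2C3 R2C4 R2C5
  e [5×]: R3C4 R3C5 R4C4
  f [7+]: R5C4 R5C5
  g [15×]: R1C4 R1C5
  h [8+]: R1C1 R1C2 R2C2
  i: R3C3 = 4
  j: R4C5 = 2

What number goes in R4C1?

Cage b is a single given cell, leaving R2C1 = 1.
I is a freebie, leaving R3C3 = 4.
Cage e needs product 5, leaving R3C4 = 5.
Cage e has product 5, so R3C5 = 1.
Cage e has product 5; hence R4C4 = 1.
Cage j is given, which forces R4C5 = 2.
Column 4 already has 5, which forces R1C4 = 3.
Cage g needs two cells with product 15, leaving R1C5 = 5.
Cage d needs sum 13, which forces R2C3 = 5.
5 is placed in column 3, so R4C3 = 3.
Cage f needs two cells with sum 7, leaving R5C4 = 4.
The two cells of cage f must have sum 7, which forces R5C5 = 3.
Cage d has sum 13, so R1C3 = 2.
Column 4 already has 4; hence R2C4 = 2.
Column 5 now contains 3; hence R2C5 = 4.
Cage c needs sum 12; hence R3C1 = 3.
Cage c needs sum 12, which forces R3C2 = 2.
Cage c has sum 12, leaving R4C1 = 5.
The 4 cells of cage a must have sum 13, which forces R4C2 = 4.
3 is placed in row 5; hence R5C1 = 2.
Cage a needs sum 13; hence R5C2 = 5.
Cage a needs sum 13, which forces R5C3 = 1.
Row 1 now contains 2; hence R1C1 = 4.
Column 2 now contains 4, so R1C2 = 1.
Row 2 already has 2, so R2C2 = 3.
Completed grid: 4 1 2 3 5 / 1 3 5 2 4 / 3 2 4 5 1 / 5 4 3 1 2 / 2 5 1 4 3.

5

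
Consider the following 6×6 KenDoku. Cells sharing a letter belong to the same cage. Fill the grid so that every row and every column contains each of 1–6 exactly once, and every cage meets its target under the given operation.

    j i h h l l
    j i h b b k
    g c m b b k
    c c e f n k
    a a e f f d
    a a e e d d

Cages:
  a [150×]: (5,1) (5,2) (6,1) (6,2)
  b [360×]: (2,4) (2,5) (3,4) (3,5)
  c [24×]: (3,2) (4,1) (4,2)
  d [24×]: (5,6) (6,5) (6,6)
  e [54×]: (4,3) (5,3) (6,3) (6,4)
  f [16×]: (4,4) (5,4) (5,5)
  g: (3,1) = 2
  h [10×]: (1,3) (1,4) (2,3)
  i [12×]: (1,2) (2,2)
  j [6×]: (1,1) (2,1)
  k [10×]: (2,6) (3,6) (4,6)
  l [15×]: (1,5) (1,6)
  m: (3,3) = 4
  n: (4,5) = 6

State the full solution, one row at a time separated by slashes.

G is a freebie; hence (3,1) = 2.
Cage m is given, which forces (3,3) = 4.
Cage n is a single given cell, leaving (4,5) = 6.
Cage e has product 54, so (6,4) = 3.
In row 1, 4 can only go at (1,2), so (1,2) = 4.
Cage i's pair has product 12; hence (2,2) = 3.
Column 2 now contains 3, which forces (3,2) = 6.
Row 3 already has 6, which forces (3,4) = 5.
5 is placed in row 3, which forces (3,5) = 3.
5 is placed in row 3; hence (3,6) = 1.
Cage c has product 24; hence (4,1) = 4.
Row 4 now contains 4; hence (4,4) = 2.
Row 4 now contains 2, so (4,6) = 5.
2 is placed in column 4, leaving (1,4) = 1.
3 is placed in column 5; hence (1,5) = 5.
5 is placed in column 6; hence (1,6) = 3.
Cage b has product 360; hence (2,4) = 6.
The 4 cells of cage b must have product 360, which forces (2,5) = 4.
5 is placed in column 6, which forces (2,6) = 2.
Row 4 now contains 2; hence (4,2) = 1.
Row 4 now contains 1, leaving (4,3) = 3.
Column 2 already has 1; hence (5,2) = 5.
Cage f has product 16, so (5,4) = 4.
Cage f needs product 16, leaving (5,5) = 2.
4 is placed in row 5, so (5,6) = 6.
Column 2 now contains 5, so (6,2) = 2.
2 is placed in column 5, leaving (6,5) = 1.
6 is placed in column 6, which forces (6,6) = 4.
Row 1 now contains 1, which forces (1,1) = 6.
5 is placed in row 1, leaving (1,3) = 2.
Row 2 now contains 6, which forces (2,1) = 1.
Row 2 now contains 2; hence (2,3) = 5.
Row 5 now contains 6, leaving (5,1) = 3.
Row 5 now contains 6; hence (5,3) = 1.
Cage a has product 150, which forces (6,1) = 5.
Row 6 now contains 1, leaving (6,3) = 6.

6 4 2 1 5 3 / 1 3 5 6 4 2 / 2 6 4 5 3 1 / 4 1 3 2 6 5 / 3 5 1 4 2 6 / 5 2 6 3 1 4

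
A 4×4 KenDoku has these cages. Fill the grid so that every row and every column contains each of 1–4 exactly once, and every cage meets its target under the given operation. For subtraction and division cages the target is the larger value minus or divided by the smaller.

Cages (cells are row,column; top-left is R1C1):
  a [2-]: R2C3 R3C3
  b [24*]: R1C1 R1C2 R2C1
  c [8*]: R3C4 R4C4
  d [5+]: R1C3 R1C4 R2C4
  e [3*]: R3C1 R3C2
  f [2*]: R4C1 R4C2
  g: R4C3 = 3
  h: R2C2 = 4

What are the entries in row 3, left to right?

Cage h is a single given cell, so R2C2 = 4.
G is a freebie, so R4C3 = 3.
Cage b has product 24, leaving R1C1 = 4.
The two cells of cage a must have difference 2, which forces R2C3 = 2.
2 is placed in row 2, which forces R2C4 = 1.
Cage a's pair has difference 2, so R3C3 = 4.
Row 3 now contains 4; hence R3C4 = 2.
2 is placed in column 4, which forces R4C4 = 4.
Cage b has product 24, so R1C2 = 2.
Column 3 already has 2; hence R1C3 = 1.
Column 4 now contains 1, leaving R1C4 = 3.
2 is placed in row 2, leaving R2C1 = 3.
Column 1 now contains 3, which forces R3C1 = 1.
1 is placed in row 3, which forces R3C2 = 3.
Column 1 already has 1; hence R4C1 = 2.
Column 2 already has 2, which forces R4C2 = 1.
Completed grid: 4 2 1 3 / 3 4 2 1 / 1 3 4 2 / 2 1 3 4.

1 3 4 2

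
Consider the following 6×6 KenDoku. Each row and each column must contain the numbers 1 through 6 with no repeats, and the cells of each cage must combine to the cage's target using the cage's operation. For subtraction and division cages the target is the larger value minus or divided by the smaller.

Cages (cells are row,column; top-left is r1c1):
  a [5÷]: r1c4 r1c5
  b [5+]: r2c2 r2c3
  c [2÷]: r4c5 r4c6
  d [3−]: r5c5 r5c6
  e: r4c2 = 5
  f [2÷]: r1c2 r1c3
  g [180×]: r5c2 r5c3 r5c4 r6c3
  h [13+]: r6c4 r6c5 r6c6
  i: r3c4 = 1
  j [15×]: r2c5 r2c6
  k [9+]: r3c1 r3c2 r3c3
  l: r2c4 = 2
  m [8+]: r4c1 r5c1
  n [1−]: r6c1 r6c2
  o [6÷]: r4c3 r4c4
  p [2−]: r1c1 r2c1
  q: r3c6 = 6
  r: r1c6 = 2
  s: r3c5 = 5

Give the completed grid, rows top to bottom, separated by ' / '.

Cage r is given, so r1c6 = 2.
Cage l is a single given cell, so r2c4 = 2.
Cage i is a single given cell; hence r3c4 = 1.
Cage s is a single given cell, leaving r3c5 = 5.
Cage q is a single given cell, leaving r3c6 = 6.
E is a freebie, leaving r4c2 = 5.
1 is placed in column 4, so r4c4 = 6.
1 is placed in column 4; hence r1c4 = 5.
Column 5 already has 5, which forces r1c5 = 1.
Column 5 already has 5; hence r2c5 = 3.
Cage j needs two cells with product 15, so r2c6 = 5.
6 is placed in row 4; hence r4c3 = 1.
Cage c needs two cells with quotient 2, so r4c5 = 2.
Row 4 now contains 1, which forces r4c6 = 4.
Cage h needs sum 13, leaving r6c5 = 6.
Column 6 now contains 4, leaving r6c6 = 3.
Cage b's pair has sum 5, which forces r2c2 = 1.
Column 3 now contains 1; hence r2c3 = 4.
Row 4 already has 2, so r4c1 = 3.
The two cells of cage m must have sum 8; hence r5c1 = 5.
Cage g needs product 180, leaving r5c4 = 3.
Column 5 already has 6, leaving r5c5 = 4.
Column 6 already has 3, leaving r5c6 = 1.
Row 6 already has 3, leaving r6c4 = 4.
Cage p needs two cells with difference 2, leaving r1c1 = 4.
Row 2 now contains 4; hence r2c1 = 6.
Column 1 now contains 4, so r3c1 = 2.
2 is placed in row 3, which forces r3c3 = 3.
Cage n needs two cells with difference 1; hence r6c1 = 1.
Row 6 now contains 4, which forces r6c2 = 2.
The 4 cells of cage g must have product 180; hence r6c3 = 5.
Cage f needs two cells with quotient 2, leaving r1c2 = 3.
Column 3 already has 3, which forces r1c3 = 6.
3 is placed in row 3, which forces r3c2 = 4.
2 is placed in column 2, which forces r5c2 = 6.
Cage g has product 180, which forces r5c3 = 2.

4 3 6 5 1 2 / 6 1 4 2 3 5 / 2 4 3 1 5 6 / 3 5 1 6 2 4 / 5 6 2 3 4 1 / 1 2 5 4 6 3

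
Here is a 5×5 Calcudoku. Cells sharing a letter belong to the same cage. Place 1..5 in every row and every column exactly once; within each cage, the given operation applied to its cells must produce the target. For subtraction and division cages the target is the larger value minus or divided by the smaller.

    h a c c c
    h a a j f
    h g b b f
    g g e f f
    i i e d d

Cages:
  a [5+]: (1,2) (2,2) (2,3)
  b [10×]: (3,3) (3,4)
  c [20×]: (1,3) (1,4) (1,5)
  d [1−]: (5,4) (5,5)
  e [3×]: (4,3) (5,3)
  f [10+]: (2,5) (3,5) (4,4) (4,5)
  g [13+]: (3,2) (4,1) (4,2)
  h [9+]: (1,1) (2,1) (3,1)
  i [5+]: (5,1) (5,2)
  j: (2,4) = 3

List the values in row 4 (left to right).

Cage j is given, leaving (2,4) = 3.
The 3 cells of cage a must have sum 5, leaving (1,2) = 2.
Row 2 already has 3, so (2,2) = 1.
The 3 cells of cage a must have sum 5; hence (2,3) = 2.
Column 3 already has 2, so (3,3) = 5.
5 is placed in row 3, so (3,4) = 2.
Cage h has sum 9, so (2,1) = 5.
Row 2 now contains 5, leaving (2,5) = 4.
5 is placed in row 3, leaving (3,2) = 4.
Cage g has sum 13; hence (4,1) = 4.
Cage g needs sum 13; hence (4,2) = 5.
Cage f has sum 10, leaving (4,4) = 1.
Column 2 now contains 4, which forces (5,2) = 3.
Row 5 now contains 3, which forces (5,3) = 1.
Column 3 now contains 1, so (1,3) = 4.
Cage c has product 20, leaving (1,4) = 5.
The 3 cells of cage c must have product 20, leaving (1,5) = 1.
Cage f has sum 10; hence (3,5) = 3.
Row 4 now contains 1, leaving (4,3) = 3.
Cage f has sum 10, leaving (4,5) = 2.
1 is placed in row 5, so (5,1) = 2.
Cage d needs two cells with difference 1, leaving (5,4) = 4.
Cage d's pair has difference 1, so (5,5) = 5.
1 is placed in row 1, so (1,1) = 3.
3 is placed in row 3; hence (3,1) = 1.
Filled in: 3 2 4 5 1 / 5 1 2 3 4 / 1 4 5 2 3 / 4 5 3 1 2 / 2 3 1 4 5.

4 5 3 1 2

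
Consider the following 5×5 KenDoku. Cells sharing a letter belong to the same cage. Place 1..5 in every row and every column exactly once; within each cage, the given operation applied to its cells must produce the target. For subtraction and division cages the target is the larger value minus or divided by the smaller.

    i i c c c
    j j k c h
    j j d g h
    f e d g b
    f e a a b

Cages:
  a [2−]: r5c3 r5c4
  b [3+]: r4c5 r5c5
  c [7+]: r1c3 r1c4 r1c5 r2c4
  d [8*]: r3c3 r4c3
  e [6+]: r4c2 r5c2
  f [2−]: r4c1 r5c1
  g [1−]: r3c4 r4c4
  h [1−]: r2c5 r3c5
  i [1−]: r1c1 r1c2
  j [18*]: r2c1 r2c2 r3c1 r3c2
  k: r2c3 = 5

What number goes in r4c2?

5

Cage k is given; hence r2c3 = 5.
Cage c needs sum 7; hence r2c4 = 1.
The only place for 4 in row 2 is r2c5.
The only place for 5 in column 5 is r3c5.
Column 5 needs a 3, and only r1c5 is open for it.
The 4 cells of cage c must have sum 7, leaving r1c3 = 1.
Row 1 now contains 3, so r1c4 = 2.
Row 3 needs a 2, and only r3c3 is open for it.
Column 3 already has 2, which forces r4c3 = 4.
Column 3 already has 2, which forces r5c3 = 3.
Cage a's pair has difference 2, so r5c4 = 5.
The two cells of cage g must have difference 1, which forces r3c4 = 4.
Column 4 now contains 5, so r4c4 = 3.
Row 4 already has 3, which forces r4c1 = 2.
Row 4 already has 2, leaving r4c2 = 5.
Row 4 already has 2, so r4c5 = 1.
Cage f needs two cells with difference 2, so r5c1 = 4.
Row 5 now contains 4, so r5c2 = 1.
Column 5 already has 1, which forces r5c5 = 2.
4 is placed in column 1, leaving r1c1 = 5.
Column 2 now contains 5, so r1c2 = 4.
2 is placed in column 1; hence r2c1 = 3.
Cage j has product 18, so r2c2 = 2.
Cage j needs product 18, which forces r3c1 = 1.
1 is placed in column 2; hence r3c2 = 3.
Completed grid: 5 4 1 2 3 / 3 2 5 1 4 / 1 3 2 4 5 / 2 5 4 3 1 / 4 1 3 5 2.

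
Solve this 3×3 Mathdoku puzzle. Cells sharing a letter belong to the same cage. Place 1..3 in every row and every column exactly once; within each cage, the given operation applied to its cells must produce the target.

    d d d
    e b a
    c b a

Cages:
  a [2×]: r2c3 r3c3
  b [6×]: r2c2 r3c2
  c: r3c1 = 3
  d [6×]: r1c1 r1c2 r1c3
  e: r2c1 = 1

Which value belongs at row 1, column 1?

Cage e is a single given cell, leaving r2c1 = 1.
Row 2 now contains 1, which forces r2c3 = 2.
C is a freebie, so r3c1 = 3.
Row 3 now contains 3; hence r3c2 = 2.
Column 3 now contains 2, which forces r3c3 = 1.
Column 1 now contains 3, which forces r1c1 = 2.
Cage d has product 6, leaving r1c2 = 1.
1 is placed in column 3, which forces r1c3 = 3.
2 is placed in row 2; hence r2c2 = 3.
The full grid is 2 1 3 / 1 3 2 / 3 2 1.

2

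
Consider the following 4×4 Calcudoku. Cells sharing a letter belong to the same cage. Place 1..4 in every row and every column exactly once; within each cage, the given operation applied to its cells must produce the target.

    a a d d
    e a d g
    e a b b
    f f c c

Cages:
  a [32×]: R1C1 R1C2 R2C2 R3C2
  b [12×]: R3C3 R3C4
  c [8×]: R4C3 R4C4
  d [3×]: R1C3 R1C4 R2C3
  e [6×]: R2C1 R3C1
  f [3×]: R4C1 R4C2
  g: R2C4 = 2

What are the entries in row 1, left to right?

Cage a needs product 32, so R1C1 = 4.
Cage d has product 3, which forces R1C3 = 3.
Cage d needs product 3, so R1C4 = 1.
The 3 cells of cage d must have product 3; hence R2C3 = 1.
G is a freebie; hence R2C4 = 2.
Column 3 already has 3, leaving R3C3 = 4.
Row 3 already has 4, leaving R3C4 = 3.
4 is placed in column 3, which forces R4C3 = 2.
2 is placed in column 4, so R4C4 = 4.
Row 1 already has 1, so R1C2 = 2.
Row 2 now contains 2; hence R2C1 = 3.
Row 2 now contains 2, which forces R2C2 = 4.
3 is placed in row 3; hence R3C1 = 2.
The 4 cells of cage a must have product 32, so R3C2 = 1.
Column 1 now contains 3, which forces R4C1 = 1.
1 is placed in column 2; hence R4C2 = 3.
The full grid is 4 2 3 1 / 3 4 1 2 / 2 1 4 3 / 1 3 2 4.

4 2 3 1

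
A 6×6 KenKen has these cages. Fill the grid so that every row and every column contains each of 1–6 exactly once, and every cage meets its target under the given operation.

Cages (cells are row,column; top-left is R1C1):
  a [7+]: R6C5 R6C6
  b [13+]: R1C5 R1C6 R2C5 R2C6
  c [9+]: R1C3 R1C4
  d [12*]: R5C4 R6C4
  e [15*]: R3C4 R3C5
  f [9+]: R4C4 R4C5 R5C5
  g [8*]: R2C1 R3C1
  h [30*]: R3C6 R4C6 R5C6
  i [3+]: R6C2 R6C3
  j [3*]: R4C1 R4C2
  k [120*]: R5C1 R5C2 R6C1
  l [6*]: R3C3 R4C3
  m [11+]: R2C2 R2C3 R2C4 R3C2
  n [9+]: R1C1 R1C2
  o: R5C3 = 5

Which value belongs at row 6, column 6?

3

Cage o is given; hence R5C3 = 5.
Cage k has product 120, so R6C1 = 5.
Column 1 needs a 1, and only R4C1 is open for it.
1 is placed in row 4, leaving R4C2 = 3.
The only place for 6 in row 3 is R3C6.
Cage h has product 30, so R4C6 = 5.
Cage h has product 30, which forces R5C6 = 1.
Cage f has sum 9, so R5C5 = 3.
3 is placed in column 5, so R6C5 = 4.
4 is placed in row 6, leaving R6C6 = 3.
The two cells of cage e must have product 15, leaving R3C4 = 3.
3 is placed in column 5, so R3C5 = 5.
Cage f has sum 9, so R4C4 = 4.
4 is placed in column 5, which forces R4C5 = 2.
Row 3 now contains 3, so R3C3 = 1.
Row 4 now contains 2, which forces R4C3 = 6.
Column 3 now contains 1; hence R6C3 = 2.
Row 6 already has 2, so R6C4 = 6.
The two cells of cage c must have sum 9; hence R1C3 = 4.
Column 4 already has 6; hence R1C4 = 5.
4 is placed in row 1; hence R1C6 = 2.
Column 3 already has 4, so R2C3 = 3.
Column 6 already has 2, leaving R2C6 = 4.
Column 4 already has 6, so R5C4 = 2.
Row 6 already has 2, which forces R6C2 = 1.
4 is placed in row 1, so R1C1 = 3.
Row 1 now contains 5, so R1C2 = 6.
Row 1 now contains 6; hence R1C5 = 1.
Row 2 already has 4, so R2C1 = 2.
Cage m needs sum 11; hence R2C2 = 5.
Column 4 already has 2, which forces R2C4 = 1.
1 is placed in column 5, so R2C5 = 6.
The two cells of cage g must have product 8, leaving R3C1 = 4.
The 4 cells of cage m must have sum 11, so R3C2 = 2.
Column 1 now contains 4; hence R5C1 = 6.
6 is placed in column 2, leaving R5C2 = 4.
Completed grid: 3 6 4 5 1 2 / 2 5 3 1 6 4 / 4 2 1 3 5 6 / 1 3 6 4 2 5 / 6 4 5 2 3 1 / 5 1 2 6 4 3.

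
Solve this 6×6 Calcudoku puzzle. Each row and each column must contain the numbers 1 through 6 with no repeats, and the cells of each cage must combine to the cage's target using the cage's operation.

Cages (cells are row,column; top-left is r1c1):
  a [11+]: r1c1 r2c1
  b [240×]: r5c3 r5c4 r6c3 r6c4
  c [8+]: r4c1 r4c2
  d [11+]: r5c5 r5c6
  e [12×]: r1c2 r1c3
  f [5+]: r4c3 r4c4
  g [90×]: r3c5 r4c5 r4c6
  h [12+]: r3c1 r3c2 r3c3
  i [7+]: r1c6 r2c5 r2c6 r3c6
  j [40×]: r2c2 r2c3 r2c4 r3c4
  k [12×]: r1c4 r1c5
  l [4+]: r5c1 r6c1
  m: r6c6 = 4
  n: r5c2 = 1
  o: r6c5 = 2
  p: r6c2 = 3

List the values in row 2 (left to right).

6 4 2 5 1 3

Cage i has sum 7, so r2c5 = 1.
Cage n is given, so r5c2 = 1.
Cage p is a single given cell, which forces r6c2 = 3.
Cage o is given, leaving r6c5 = 2.
Cage m is a single given cell, so r6c6 = 4.
Cage j needs product 40, so r3c4 = 1.
Row 5 now contains 1, leaving r5c1 = 3.
3 is placed in row 6, so r6c1 = 1.
The 4 cells of cage i must have sum 7, leaving r1c6 = 1.
The only place for 5 in row 1 is r1c1.
Column 1 already has 5, which forces r2c1 = 6.
Column 1 already has 6; hence r4c1 = 2.
Row 4 already has 2, so r4c2 = 6.
Column 1 already has 2, which forces r3c1 = 4.
Cage g has product 90, which forces r3c5 = 6.
Cage f's pair has sum 5, leaving r4c3 = 1.
The two cells of cage f must have sum 5, leaving r4c4 = 4.
Column 4 now contains 4, so r5c4 = 2.
Column 5 now contains 6; hence r5c5 = 5.
Row 5 now contains 5, which forces r5c6 = 6.
Column 4 now contains 2, which forces r1c4 = 3.
Cage k needs two cells with product 12; hence r1c5 = 4.
Column 4 now contains 2; hence r2c4 = 5.
Cage h has sum 12, so r3c2 = 5.
Row 3 now contains 6, which forces r3c3 = 3.
Row 3 already has 3, so r3c6 = 2.
5 is placed in column 5, leaving r4c5 = 3.
The 3 cells of cage g must have product 90, leaving r4c6 = 5.
Row 5 now contains 2; hence r5c3 = 4.
5 is placed in column 4, leaving r6c4 = 6.
4 is placed in row 1; hence r1c2 = 2.
Row 1 now contains 3, which forces r1c3 = 6.
The 4 cells of cage j must have product 40, which forces r2c2 = 4.
4 is placed in column 3; hence r2c3 = 2.
Column 6 already has 2, which forces r2c6 = 3.
Row 6 now contains 6; hence r6c3 = 5.
The full grid is 5 2 6 3 4 1 / 6 4 2 5 1 3 / 4 5 3 1 6 2 / 2 6 1 4 3 5 / 3 1 4 2 5 6 / 1 3 5 6 2 4.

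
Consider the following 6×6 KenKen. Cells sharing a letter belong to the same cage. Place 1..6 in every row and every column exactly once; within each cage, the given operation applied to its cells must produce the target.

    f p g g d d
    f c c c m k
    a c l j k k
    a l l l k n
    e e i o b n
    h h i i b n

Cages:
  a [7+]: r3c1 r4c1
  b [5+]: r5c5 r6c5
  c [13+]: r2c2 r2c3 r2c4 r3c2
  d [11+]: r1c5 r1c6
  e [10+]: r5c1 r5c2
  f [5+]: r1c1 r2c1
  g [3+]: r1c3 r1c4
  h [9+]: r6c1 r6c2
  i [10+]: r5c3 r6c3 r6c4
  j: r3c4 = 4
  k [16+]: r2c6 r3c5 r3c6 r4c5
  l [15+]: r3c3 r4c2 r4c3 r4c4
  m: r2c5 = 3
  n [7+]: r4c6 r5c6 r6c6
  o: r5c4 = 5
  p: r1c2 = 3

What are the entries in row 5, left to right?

6 4 3 5 1 2

Cage p is a single given cell, leaving r1c2 = 3.
M is a freebie, leaving r2c5 = 3.
Cage j is a single given cell; hence r3c4 = 4.
O is a freebie, which forces r5c4 = 5.
In row 1, 4 can only go at r1c1, so r1c1 = 4.
Column 1 already has 4, so r2c1 = 1.
Column 1 already has 4, leaving r5c1 = 6.
Cage e's pair has sum 10; hence r5c2 = 4.
Row 5 now contains 4, so r5c5 = 1.
Row 5 now contains 1; hence r5c6 = 2.
Column 2 now contains 4, so r6c2 = 6.
1 is placed in column 5, leaving r6c5 = 4.
Row 6 now contains 4, which forces r6c6 = 1.
Cage c has sum 13; hence r2c3 = 4.
Column 6 already has 1, which forces r4c6 = 4.
2 is placed in row 5, leaving r5c3 = 3.
Cage h's pair has sum 9; hence r6c1 = 3.
Cage i has sum 10, which forces r6c3 = 5.
Cage i has sum 10, leaving r6c4 = 2.
Cage g's pair has sum 3, so r1c3 = 2.
Column 4 already has 2; hence r1c4 = 1.
Cage c needs sum 13; hence r2c2 = 2.
Column 4 already has 2, which forces r2c4 = 6.
Row 2 already has 6, leaving r2c6 = 5.
Cage c needs sum 13, so r3c2 = 1.
Row 3 already has 1; hence r3c3 = 6.
The 4 cells of cage k must have sum 16, which forces r3c6 = 3.
1 is placed in column 2, which forces r4c2 = 5.
Column 3 now contains 6, leaving r4c3 = 1.
Column 4 now contains 6, leaving r4c4 = 3.
Cage d's pair has sum 11, so r1c5 = 5.
5 is placed in column 6, leaving r1c6 = 6.
Cage a needs two cells with sum 7, so r3c1 = 5.
Cage k needs sum 16, which forces r3c5 = 2.
5 is placed in row 4; hence r4c1 = 2.
The 4 cells of cage k must have sum 16, which forces r4c5 = 6.
Filled in: 4 3 2 1 5 6 / 1 2 4 6 3 5 / 5 1 6 4 2 3 / 2 5 1 3 6 4 / 6 4 3 5 1 2 / 3 6 5 2 4 1.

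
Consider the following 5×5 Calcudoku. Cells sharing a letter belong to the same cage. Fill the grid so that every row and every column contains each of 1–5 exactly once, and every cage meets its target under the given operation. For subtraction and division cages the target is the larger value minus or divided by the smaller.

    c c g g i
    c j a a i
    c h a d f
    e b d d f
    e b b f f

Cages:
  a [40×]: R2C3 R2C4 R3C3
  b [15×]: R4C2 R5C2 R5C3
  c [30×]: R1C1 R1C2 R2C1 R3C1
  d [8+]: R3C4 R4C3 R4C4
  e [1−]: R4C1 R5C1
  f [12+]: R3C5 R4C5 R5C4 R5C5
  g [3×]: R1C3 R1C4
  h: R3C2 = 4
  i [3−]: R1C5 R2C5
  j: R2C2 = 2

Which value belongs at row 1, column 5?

4

Cage j is given; hence R2C2 = 2.
Cage h is a single given cell, leaving R3C2 = 4.
Cage a has product 40, so R3C3 = 2.
Cage c needs product 30, leaving R1C1 = 2.
In row 1, 4 can only go at R1C5, so R1C5 = 4.
Column 5 now contains 4, so R2C5 = 1.
Cage f has sum 12; hence R4C5 = 2.
Cage f needs sum 12, so R5C4 = 2.
Row 1 needs a 5, and only R1C2 is open for it.
The 4 cells of cage c must have product 30, which forces R2C1 = 3.
Cage c needs product 30, so R3C1 = 1.
1 is placed in row 3, which forces R3C4 = 3.
Row 3 already has 3, which forces R3C5 = 5.
Cage b needs product 15; hence R5C3 = 5.
5 is placed in column 5, so R5C5 = 3.
Cage g's pair has product 3, so R1C3 = 3.
Column 4 already has 3, so R1C4 = 1.
Column 3 already has 5, which forces R2C3 = 4.
Cage a has product 40, so R2C4 = 5.
Cage e's pair has difference 1, so R4C1 = 5.
The 3 cells of cage b must have product 15, which forces R4C2 = 3.
Column 3 already has 4, so R4C3 = 1.
Column 4 now contains 1, so R4C4 = 4.
Row 5 now contains 5; hence R5C1 = 4.
Row 5 now contains 3, leaving R5C2 = 1.
Filled in: 2 5 3 1 4 / 3 2 4 5 1 / 1 4 2 3 5 / 5 3 1 4 2 / 4 1 5 2 3.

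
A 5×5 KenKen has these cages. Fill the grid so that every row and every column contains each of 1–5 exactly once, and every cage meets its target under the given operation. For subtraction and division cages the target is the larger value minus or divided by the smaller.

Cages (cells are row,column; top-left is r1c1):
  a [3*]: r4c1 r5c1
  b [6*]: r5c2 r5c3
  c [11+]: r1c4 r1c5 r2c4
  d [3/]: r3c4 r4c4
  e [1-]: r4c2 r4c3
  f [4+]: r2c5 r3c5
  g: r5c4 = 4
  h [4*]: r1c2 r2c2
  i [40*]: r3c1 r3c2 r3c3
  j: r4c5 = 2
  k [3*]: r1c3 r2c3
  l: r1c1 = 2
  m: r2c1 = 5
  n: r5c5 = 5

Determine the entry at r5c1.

L is a freebie, which forces r1c1 = 2.
M is a freebie, which forces r2c1 = 5.
5 is placed in column 1, which forces r3c1 = 4.
Cage j is a single given cell, so r4c5 = 2.
G is a freebie, leaving r5c4 = 4.
Cage n is a single given cell, leaving r5c5 = 5.
Cage c has sum 11, so r1c4 = 5.
The only place for 2 in row 2 is r2c4.
Cage c needs sum 11, which forces r1c5 = 4.
Row 1 now contains 4; hence r1c2 = 1.
1 is placed in row 1; hence r1c3 = 3.
The two cells of cage h must have product 4, which forces r2c2 = 4.
3 is placed in column 3, leaving r2c3 = 1.
Row 2 already has 1; hence r2c5 = 3.
Column 5 already has 3, so r3c5 = 1.
3 is placed in column 3, which forces r5c3 = 2.
The 3 cells of cage i must have product 40, leaving r3c2 = 2.
Column 3 already has 2, leaving r3c3 = 5.
1 is placed in row 3, so r3c4 = 3.
The two cells of cage e must have difference 1, so r4c3 = 4.
Cage d's pair has quotient 3, leaving r4c4 = 1.
Row 5 now contains 2, which forces r5c2 = 3.
1 is placed in row 4, which forces r4c1 = 3.
Column 2 now contains 3; hence r4c2 = 5.
3 is placed in row 5, which forces r5c1 = 1.
Filled in: 2 1 3 5 4 / 5 4 1 2 3 / 4 2 5 3 1 / 3 5 4 1 2 / 1 3 2 4 5.

1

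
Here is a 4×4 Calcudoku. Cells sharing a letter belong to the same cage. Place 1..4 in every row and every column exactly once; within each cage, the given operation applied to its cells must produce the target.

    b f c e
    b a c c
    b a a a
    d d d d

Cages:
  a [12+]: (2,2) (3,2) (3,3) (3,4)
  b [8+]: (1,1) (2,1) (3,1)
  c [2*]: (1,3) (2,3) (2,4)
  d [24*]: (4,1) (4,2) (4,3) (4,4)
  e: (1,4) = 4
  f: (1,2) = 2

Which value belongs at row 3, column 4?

2

F is a freebie, leaving (1,2) = 2.
Cage c has product 2, leaving (1,3) = 1.
Cage e is given, which forces (1,4) = 4.
Cage c needs product 2, so (2,3) = 2.
Cage c has product 2, so (2,4) = 1.
Row 1 now contains 4, so (1,1) = 3.
Cage b has sum 8, leaving (2,1) = 4.
Row 2 now contains 4, so (2,2) = 3.
Cage b has sum 8, so (3,1) = 1.
1 is placed in row 3; hence (3,2) = 4.
Row 3 now contains 4, which forces (3,3) = 3.
Row 3 already has 3, leaving (3,4) = 2.
Column 1 now contains 1, leaving (4,1) = 2.
Column 2 already has 4; hence (4,2) = 1.
Column 3 now contains 3, so (4,3) = 4.
2 is placed in column 4, so (4,4) = 3.
The full grid is 3 2 1 4 / 4 3 2 1 / 1 4 3 2 / 2 1 4 3.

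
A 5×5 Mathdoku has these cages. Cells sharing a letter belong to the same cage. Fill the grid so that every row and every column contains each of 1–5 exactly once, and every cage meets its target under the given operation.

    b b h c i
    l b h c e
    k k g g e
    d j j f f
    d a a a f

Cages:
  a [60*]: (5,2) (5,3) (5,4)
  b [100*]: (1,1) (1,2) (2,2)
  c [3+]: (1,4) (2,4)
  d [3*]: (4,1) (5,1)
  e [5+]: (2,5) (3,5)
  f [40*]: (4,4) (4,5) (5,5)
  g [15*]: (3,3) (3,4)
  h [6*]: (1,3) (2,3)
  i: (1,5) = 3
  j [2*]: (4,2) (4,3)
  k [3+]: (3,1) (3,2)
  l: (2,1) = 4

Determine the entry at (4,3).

Cage b needs product 100; hence (1,1) = 5.
Cage b has product 100, so (1,2) = 4.
I is a freebie, so (1,5) = 3.
Cage l is given, leaving (2,1) = 4.
Cage b needs product 100, leaving (2,2) = 5.
Column 2 already has 5; hence (5,2) = 3.
Row 1 already has 3; hence (1,3) = 2.
2 is placed in row 1; hence (1,4) = 1.
Cage h's pair has product 6; hence (2,3) = 3.
1 is placed in column 4, which forces (2,4) = 2.
The two cells of cage e must have sum 5, which forces (2,5) = 1.
3 is placed in column 3, which forces (3,3) = 5.
5 is placed in row 3, leaving (3,4) = 3.
The two cells of cage e must have sum 5, which forces (3,5) = 4.
The two cells of cage d must have product 3, leaving (4,1) = 3.
Column 3 now contains 2; hence (4,3) = 1.
3 is placed in row 5, which forces (5,1) = 1.
5 is placed in column 3, so (5,3) = 4.
4 is placed in row 5, which forces (5,4) = 5.
Row 5 now contains 5, so (5,5) = 2.
1 is placed in column 1; hence (3,1) = 2.
The two cells of cage k must have sum 3, leaving (3,2) = 1.
1 is placed in row 4, which forces (4,2) = 2.
Column 4 now contains 5; hence (4,4) = 4.
2 is placed in column 5, so (4,5) = 5.
Filled in: 5 4 2 1 3 / 4 5 3 2 1 / 2 1 5 3 4 / 3 2 1 4 5 / 1 3 4 5 2.

1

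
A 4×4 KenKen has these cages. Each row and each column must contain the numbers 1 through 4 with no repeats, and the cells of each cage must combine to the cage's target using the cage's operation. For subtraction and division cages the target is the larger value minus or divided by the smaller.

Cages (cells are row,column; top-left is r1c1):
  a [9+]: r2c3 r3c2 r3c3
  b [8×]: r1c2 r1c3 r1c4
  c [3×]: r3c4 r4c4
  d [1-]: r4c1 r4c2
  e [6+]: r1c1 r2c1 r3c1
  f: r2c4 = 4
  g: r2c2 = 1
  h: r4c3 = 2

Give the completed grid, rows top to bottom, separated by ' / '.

3 4 1 2 / 2 1 3 4 / 1 2 4 3 / 4 3 2 1

G is a freebie, which forces r2c2 = 1.
Cage f is given, which forces r2c4 = 4.
H is a freebie, which forces r4c3 = 2.
2 is placed in column 3, leaving r2c3 = 3.
Cage a has sum 9, so r3c2 = 2.
Cage a needs sum 9, so r3c3 = 4.
Column 2 now contains 2; hence r1c2 = 4.
4 is placed in column 3; hence r1c3 = 1.
The 3 cells of cage b must have product 8, leaving r1c4 = 2.
Row 2 already has 3, leaving r2c1 = 2.
Column 2 now contains 4, which forces r4c2 = 3.
3 is placed in row 4, so r4c4 = 1.
Row 1 already has 1; hence r1c1 = 3.
Cage e needs sum 6, so r3c1 = 1.
Column 4 now contains 1, so r3c4 = 3.
3 is placed in row 4, leaving r4c1 = 4.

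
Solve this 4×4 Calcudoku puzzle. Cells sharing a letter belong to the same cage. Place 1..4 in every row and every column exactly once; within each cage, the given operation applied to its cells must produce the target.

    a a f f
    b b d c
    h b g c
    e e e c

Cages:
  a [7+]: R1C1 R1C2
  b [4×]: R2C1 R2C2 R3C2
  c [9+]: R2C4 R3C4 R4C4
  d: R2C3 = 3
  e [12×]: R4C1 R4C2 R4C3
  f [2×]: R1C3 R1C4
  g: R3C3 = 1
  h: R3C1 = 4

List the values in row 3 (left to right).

D is a freebie, so R2C3 = 3.
Cage h is given, leaving R3C1 = 4.
Cage g is given, which forces R3C3 = 1.
Column 3 already has 1, leaving R4C3 = 4.
Column 1 now contains 4, leaving R1C1 = 3.
Cage a's pair has sum 7, so R1C2 = 4.
Column 3 already has 1, leaving R1C3 = 2.
The two cells of cage f must have product 2, leaving R1C4 = 1.
The 3 cells of cage b must have product 4, so R2C1 = 2.
Cage b has product 4, which forces R2C2 = 1.
Cage c needs sum 9, leaving R2C4 = 4.
Row 3 now contains 1; hence R3C2 = 2.
Row 3 now contains 2, so R3C4 = 3.
3 is placed in column 1, which forces R4C1 = 1.
1 is placed in column 2, so R4C2 = 3.
3 is placed in column 4; hence R4C4 = 2.
The full grid is 3 4 2 1 / 2 1 3 4 / 4 2 1 3 / 1 3 4 2.

4 2 1 3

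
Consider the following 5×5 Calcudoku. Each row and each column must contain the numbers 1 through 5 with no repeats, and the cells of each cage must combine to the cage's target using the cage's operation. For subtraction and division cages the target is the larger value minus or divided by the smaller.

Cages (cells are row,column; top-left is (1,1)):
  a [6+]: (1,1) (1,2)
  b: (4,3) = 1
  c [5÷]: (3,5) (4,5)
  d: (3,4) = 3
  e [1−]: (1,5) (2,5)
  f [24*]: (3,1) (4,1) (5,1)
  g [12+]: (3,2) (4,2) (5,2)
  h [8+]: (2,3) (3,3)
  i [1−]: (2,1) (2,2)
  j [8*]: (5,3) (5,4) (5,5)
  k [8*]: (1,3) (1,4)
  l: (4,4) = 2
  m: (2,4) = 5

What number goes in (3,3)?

M is a freebie; hence (2,4) = 5.
Cage d is given, which forces (3,4) = 3.
B is a freebie; hence (4,3) = 1.
Cage l is a single given cell, which forces (4,4) = 2.
Row 4 now contains 1, which forces (4,5) = 5.
Cage k's pair has product 8, so (1,3) = 2.
2 is placed in column 4, leaving (1,4) = 4.
5 is placed in row 2; hence (2,3) = 3.
3 is placed in row 3; hence (3,3) = 5.
Column 5 already has 5, which forces (3,5) = 1.
2 is placed in column 3, so (5,3) = 4.
4 is placed in column 4, which forces (5,4) = 1.
Row 5 already has 4; hence (5,5) = 2.
Column 5 now contains 1; hence (1,5) = 3.
2 is placed in column 5, leaving (2,5) = 4.
Cage f has product 24, so (3,1) = 2.
Row 3 already has 5, leaving (3,2) = 4.
Cage f needs product 24, leaving (4,1) = 4.
The 3 cells of cage g must have sum 12; hence (4,2) = 3.
Row 5 now contains 2, which forces (5,1) = 3.
The 3 cells of cage g must have sum 12; hence (5,2) = 5.
Cage a's pair has sum 6, which forces (1,1) = 5.
Column 2 already has 5; hence (1,2) = 1.
Column 1 now contains 2, so (2,1) = 1.
Cage i's pair has difference 1, leaving (2,2) = 2.
Completed grid: 5 1 2 4 3 / 1 2 3 5 4 / 2 4 5 3 1 / 4 3 1 2 5 / 3 5 4 1 2.

5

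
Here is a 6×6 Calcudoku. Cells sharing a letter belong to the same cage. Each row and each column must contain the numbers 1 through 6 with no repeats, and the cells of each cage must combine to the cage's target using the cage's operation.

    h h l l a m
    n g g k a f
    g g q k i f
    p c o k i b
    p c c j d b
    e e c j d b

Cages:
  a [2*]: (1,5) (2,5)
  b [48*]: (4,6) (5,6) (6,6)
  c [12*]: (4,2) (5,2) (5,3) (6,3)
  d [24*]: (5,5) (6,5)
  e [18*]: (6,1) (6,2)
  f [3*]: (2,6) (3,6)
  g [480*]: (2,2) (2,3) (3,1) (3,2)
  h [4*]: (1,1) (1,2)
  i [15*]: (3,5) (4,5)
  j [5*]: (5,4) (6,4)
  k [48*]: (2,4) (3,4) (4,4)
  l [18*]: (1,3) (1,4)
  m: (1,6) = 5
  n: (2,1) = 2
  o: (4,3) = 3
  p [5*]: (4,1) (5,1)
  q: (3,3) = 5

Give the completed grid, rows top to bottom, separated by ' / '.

Cage m is given, so (1,6) = 5.
N is a freebie, leaving (2,1) = 2.
Row 2 now contains 2, so (2,5) = 1.
Row 2 now contains 1; hence (2,6) = 3.
Q is a freebie, leaving (3,3) = 5.
5 is placed in row 3, which forces (3,5) = 3.
Column 6 already has 3, so (3,6) = 1.
Cage o is given, leaving (4,3) = 3.
Column 5 now contains 3, leaving (4,5) = 5.
Column 3 now contains 3; hence (1,3) = 6.
Cage l's pair has product 18, leaving (1,4) = 3.
Column 5 now contains 1, leaving (1,5) = 2.
Cage g needs product 480, which forces (2,2) = 5.
The 4 cells of cage g must have product 480, so (2,3) = 4.
Row 2 now contains 4, leaving (2,4) = 6.
5 is placed in row 4, which forces (4,1) = 1.
Cage p's pair has product 5; hence (5,1) = 5.
5 is placed in row 5; hence (5,4) = 1.
Column 4 already has 1, which forces (6,4) = 5.
Column 1 now contains 1, so (1,1) = 4.
Cage h's pair has product 4; hence (1,2) = 1.
Column 1 now contains 4; hence (3,1) = 6.
Row 3 already has 6, leaving (3,2) = 4.
Row 3 now contains 4; hence (3,4) = 2.
Cage c has product 12, which forces (4,2) = 2.
Column 4 now contains 2, so (4,4) = 4.
Row 4 now contains 4, leaving (4,6) = 6.
The 4 cells of cage c must have product 12, so (5,2) = 3.
1 is placed in row 5; hence (5,3) = 2.
2 is placed in row 5, leaving (5,6) = 4.
Column 1 already has 6, which forces (6,1) = 3.
Column 2 already has 3, so (6,2) = 6.
The 4 cells of cage c must have product 12, leaving (6,3) = 1.
6 is placed in row 6, which forces (6,5) = 4.
4 is placed in column 6, leaving (6,6) = 2.
Row 5 already has 4; hence (5,5) = 6.

4 1 6 3 2 5 / 2 5 4 6 1 3 / 6 4 5 2 3 1 / 1 2 3 4 5 6 / 5 3 2 1 6 4 / 3 6 1 5 4 2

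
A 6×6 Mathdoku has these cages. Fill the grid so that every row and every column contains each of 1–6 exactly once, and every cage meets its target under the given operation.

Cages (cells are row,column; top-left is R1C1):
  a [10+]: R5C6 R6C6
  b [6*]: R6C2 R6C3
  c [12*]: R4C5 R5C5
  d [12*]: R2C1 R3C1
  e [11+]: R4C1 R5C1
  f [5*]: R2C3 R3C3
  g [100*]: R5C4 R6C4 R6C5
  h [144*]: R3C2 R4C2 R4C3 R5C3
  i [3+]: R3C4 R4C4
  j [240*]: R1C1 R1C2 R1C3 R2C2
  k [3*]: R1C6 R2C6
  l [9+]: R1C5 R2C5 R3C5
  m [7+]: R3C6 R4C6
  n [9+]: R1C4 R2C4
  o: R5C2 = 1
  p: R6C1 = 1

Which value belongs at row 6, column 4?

Cage o is given, leaving R5C2 = 1.
The 3 cells of cage g must have product 100, leaving R5C4 = 5.
P is a freebie; hence R6C1 = 1.
Cage g has product 100, leaving R6C4 = 4.
Cage g has product 100; hence R6C5 = 5.
Row 6 now contains 4; hence R6C6 = 6.
The two cells of cage e must have sum 11, which forces R4C1 = 5.
Row 5 already has 5, which forces R5C1 = 6.
6 is placed in column 6; hence R5C6 = 4.
Cage m needs two cells with sum 7, which forces R3C6 = 5.
Cage m needs two cells with sum 7; hence R4C6 = 2.
The two cells of cage f must have product 5, which forces R2C3 = 5.
5 is placed in row 3; hence R3C3 = 1.
Cage i's pair has sum 3, which forces R3C4 = 2.
2 is placed in row 4; hence R4C4 = 1.
The 4 cells of cage j must have product 240, so R1C2 = 5.
The only place for 2 in column 1 is R1C1.
Cage l has sum 9; hence R2C5 = 2.
Column 5 now contains 2; hence R5C5 = 3.
The 3 cells of cage l must have sum 9, so R1C5 = 1.
Row 1 already has 1, so R1C6 = 3.
Column 6 already has 3, leaving R2C6 = 1.
Cage l has sum 9; hence R3C5 = 6.
The two cells of cage c must have product 12; hence R4C5 = 4.
Row 5 already has 3, so R5C3 = 2.
Column 3 now contains 2, which forces R6C3 = 3.
Row 1 already has 3, which forces R1C4 = 6.
Cage n's pair has sum 9, so R2C4 = 3.
Cage h has product 144; hence R3C2 = 4.
Cage h has product 144, leaving R4C2 = 3.
Column 3 now contains 3, which forces R4C3 = 6.
3 is placed in row 6, so R6C2 = 2.
Row 1 already has 6, leaving R1C3 = 4.
Row 2 already has 3, leaving R2C1 = 4.
Column 2 now contains 4; hence R2C2 = 6.
4 is placed in row 3, so R3C1 = 3.
Completed grid: 2 5 4 6 1 3 / 4 6 5 3 2 1 / 3 4 1 2 6 5 / 5 3 6 1 4 2 / 6 1 2 5 3 4 / 1 2 3 4 5 6.

4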